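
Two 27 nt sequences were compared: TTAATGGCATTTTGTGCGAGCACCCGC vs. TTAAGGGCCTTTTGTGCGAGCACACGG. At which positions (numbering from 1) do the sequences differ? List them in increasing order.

5, 9, 24, 27

Scanning 1-based: 5: T/G; 9: A/C; 24: C/A; 27: C/G.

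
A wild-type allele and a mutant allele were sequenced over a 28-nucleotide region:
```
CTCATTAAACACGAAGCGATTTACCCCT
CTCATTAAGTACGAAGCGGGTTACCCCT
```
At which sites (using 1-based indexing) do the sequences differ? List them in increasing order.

9, 10, 19, 20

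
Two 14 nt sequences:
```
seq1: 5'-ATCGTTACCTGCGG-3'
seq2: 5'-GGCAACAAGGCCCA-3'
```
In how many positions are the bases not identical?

11

Comparing position by position, 11 positions differ: 1 (A/G), 2 (T/G), 4 (G/A), 5 (T/A), 6 (T/C), 8 (C/A), 9 (C/G), 10 (T/G), 11 (G/C), 13 (G/C), 14 (G/A).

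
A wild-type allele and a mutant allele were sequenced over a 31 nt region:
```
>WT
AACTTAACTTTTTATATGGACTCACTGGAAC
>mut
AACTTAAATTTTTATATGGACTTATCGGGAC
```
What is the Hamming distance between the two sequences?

5

Mismatches (1-based): base 8: C→A; base 23: C→T; base 25: C→T; base 26: T→C; base 29: A→G.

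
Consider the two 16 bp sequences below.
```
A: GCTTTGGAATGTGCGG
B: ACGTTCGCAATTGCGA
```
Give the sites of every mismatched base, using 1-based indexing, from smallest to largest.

Scanning 1-based: 1: G/A; 3: T/G; 6: G/C; 8: A/C; 10: T/A; 11: G/T; 16: G/A.

1, 3, 6, 8, 10, 11, 16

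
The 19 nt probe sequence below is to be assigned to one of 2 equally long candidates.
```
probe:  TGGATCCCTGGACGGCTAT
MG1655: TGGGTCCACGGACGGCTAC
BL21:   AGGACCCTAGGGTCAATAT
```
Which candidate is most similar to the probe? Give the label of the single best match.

Hamming distances to probe — MG1655: 4; BL21: 9.
Smallest is MG1655 with 4 mismatches.

MG1655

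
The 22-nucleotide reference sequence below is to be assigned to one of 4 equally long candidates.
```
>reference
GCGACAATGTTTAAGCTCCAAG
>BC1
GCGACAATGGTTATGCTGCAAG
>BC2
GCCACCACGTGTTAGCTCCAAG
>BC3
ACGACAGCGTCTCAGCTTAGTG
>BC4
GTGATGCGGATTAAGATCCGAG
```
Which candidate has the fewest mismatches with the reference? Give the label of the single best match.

BC1

Hamming distances to reference — BC1: 3; BC2: 5; BC3: 9; BC4: 8.
Smallest is BC1 with 3 mismatches.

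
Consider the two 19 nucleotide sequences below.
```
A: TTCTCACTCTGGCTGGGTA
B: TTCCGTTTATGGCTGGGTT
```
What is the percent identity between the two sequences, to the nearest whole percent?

6 positions differ (4, 5, 6, 7, 9, 19), so 13 of 19 match: 13/19 = 68.42%.

68%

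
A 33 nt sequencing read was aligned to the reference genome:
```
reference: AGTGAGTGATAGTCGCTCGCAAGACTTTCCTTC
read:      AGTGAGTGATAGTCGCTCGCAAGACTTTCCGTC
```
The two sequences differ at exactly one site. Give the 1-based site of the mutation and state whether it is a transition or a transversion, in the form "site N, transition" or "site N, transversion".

site 31, transversion

Site 31 changes T→G. T is a pyrimidine and G is a purine, so this is a transversion.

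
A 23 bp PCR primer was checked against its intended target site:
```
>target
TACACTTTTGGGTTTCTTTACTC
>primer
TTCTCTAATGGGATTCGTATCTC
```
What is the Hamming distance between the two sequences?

8

Comparing position by position, 8 positions differ: 2 (A/T), 4 (A/T), 7 (T/A), 8 (T/A), 13 (T/A), 17 (T/G), 19 (T/A), 20 (A/T).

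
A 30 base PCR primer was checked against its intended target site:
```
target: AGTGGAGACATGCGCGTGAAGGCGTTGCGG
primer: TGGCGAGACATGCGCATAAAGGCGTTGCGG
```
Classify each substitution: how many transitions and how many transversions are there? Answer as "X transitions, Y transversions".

Transitions (purine↔purine or pyrimidine↔pyrimidine): 16 G→A, 18 G→A.
Transversions (purine↔pyrimidine): 1 A→T, 3 T→G, 4 G→C.

2 transitions, 3 transversions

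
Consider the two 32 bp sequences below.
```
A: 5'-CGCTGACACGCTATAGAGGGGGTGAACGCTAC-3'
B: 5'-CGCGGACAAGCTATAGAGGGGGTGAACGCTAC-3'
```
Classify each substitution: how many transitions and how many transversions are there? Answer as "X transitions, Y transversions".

0 transitions, 2 transversions

Mismatches (1-based):
site 4: T→G (pyrimidine→purine, transversion)
site 9: C→A (pyrimidine→purine, transversion)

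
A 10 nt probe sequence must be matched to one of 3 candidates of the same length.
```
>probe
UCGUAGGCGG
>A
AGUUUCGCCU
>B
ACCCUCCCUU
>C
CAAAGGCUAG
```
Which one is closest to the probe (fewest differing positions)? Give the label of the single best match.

A

A differs at 7 positions; B differs at 8 positions; C differs at 8 positions. The closest is A.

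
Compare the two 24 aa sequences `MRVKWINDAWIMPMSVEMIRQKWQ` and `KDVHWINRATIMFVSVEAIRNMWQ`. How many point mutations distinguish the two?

10

Comparing position by position, 10 positions differ: 1 (M/K), 2 (R/D), 4 (K/H), 8 (D/R), 10 (W/T), 13 (P/F), 14 (M/V), 18 (M/A), 21 (Q/N), 22 (K/M).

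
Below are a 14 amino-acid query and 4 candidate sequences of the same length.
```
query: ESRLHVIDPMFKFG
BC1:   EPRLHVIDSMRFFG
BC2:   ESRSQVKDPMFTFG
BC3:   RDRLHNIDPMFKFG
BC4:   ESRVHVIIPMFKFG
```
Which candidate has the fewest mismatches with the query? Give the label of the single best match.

BC4

BC1 differs at 4 residues; BC2 differs at 4 residues; BC3 differs at 3 residues; BC4 differs at 2 residues. The closest is BC4.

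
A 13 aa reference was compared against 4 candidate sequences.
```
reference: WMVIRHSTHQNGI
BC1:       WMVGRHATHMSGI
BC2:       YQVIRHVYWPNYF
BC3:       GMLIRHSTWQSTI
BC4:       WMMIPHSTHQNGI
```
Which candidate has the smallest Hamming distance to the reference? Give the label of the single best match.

BC1 differs at 4 positions; BC2 differs at 8 positions; BC3 differs at 5 positions; BC4 differs at 2 positions. The closest is BC4.

BC4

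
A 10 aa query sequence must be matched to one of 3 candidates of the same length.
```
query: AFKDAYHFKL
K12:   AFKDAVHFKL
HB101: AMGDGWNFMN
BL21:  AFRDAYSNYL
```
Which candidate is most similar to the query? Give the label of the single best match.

K12

Hamming distances to query — K12: 1; HB101: 7; BL21: 4.
Smallest is K12 with 1 mismatch.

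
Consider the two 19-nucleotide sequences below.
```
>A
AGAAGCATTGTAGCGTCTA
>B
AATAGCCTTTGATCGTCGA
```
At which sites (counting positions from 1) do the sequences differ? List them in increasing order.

2, 3, 7, 10, 11, 13, 18

Scanning 1-based: 2: G/A; 3: A/T; 7: A/C; 10: G/T; 11: T/G; 13: G/T; 18: T/G.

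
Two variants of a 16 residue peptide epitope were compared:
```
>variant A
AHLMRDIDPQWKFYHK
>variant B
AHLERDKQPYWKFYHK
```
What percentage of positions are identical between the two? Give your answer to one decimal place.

Mismatches at positions 4, 7, 8, 10 (1-based): 4 of 16.
Identical positions: 12/16 = 75% → 75.0%.

75.0%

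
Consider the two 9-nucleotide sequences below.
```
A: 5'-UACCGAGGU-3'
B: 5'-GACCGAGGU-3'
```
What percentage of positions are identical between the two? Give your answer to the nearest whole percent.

89%

1 position differs (1), so 8 of 9 match: 8/9 = 88.89%.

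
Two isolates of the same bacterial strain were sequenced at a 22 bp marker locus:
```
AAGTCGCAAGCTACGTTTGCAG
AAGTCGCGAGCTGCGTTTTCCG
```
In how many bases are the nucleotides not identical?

4

The sequences differ at bases 8, 13, 19, 21 (1-based) — 4 in total.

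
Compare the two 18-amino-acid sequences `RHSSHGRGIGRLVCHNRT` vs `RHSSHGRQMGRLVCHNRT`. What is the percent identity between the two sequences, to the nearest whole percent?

2 positions differ (8, 9), so 16 of 18 match: 16/18 = 88.89%.

89%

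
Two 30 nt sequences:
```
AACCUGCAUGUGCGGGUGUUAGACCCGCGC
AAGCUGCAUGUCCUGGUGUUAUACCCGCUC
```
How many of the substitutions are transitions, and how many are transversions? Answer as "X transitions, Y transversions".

Transitions (purine↔purine or pyrimidine↔pyrimidine): none.
Transversions (purine↔pyrimidine): 3 C→G, 12 G→C, 14 G→U, 22 G→U, 29 G→U.

0 transitions, 5 transversions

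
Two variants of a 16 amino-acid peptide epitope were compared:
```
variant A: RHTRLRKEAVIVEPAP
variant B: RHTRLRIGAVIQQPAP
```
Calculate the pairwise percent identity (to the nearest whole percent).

75%

Mismatches at positions 7, 8, 12, 13 (1-based): 4 of 16.
Identical positions: 12/16 = 75% → 75%.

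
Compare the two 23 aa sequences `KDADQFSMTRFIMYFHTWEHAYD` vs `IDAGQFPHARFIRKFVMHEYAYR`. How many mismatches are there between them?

Comparing position by position, 12 residues differ: 1 (K/I), 4 (D/G), 7 (S/P), 8 (M/H), 9 (T/A), 13 (M/R), 14 (Y/K), 16 (H/V), 17 (T/M), 18 (W/H), 20 (H/Y), 23 (D/R).

12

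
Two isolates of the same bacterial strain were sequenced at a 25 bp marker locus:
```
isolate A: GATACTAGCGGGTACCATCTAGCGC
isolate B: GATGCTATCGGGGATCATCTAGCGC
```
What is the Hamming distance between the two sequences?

4

Mismatches (1-based): site 4: A→G; site 8: G→T; site 13: T→G; site 15: C→T.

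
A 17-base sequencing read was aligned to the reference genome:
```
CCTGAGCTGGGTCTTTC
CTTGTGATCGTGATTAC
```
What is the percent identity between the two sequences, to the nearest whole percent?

53%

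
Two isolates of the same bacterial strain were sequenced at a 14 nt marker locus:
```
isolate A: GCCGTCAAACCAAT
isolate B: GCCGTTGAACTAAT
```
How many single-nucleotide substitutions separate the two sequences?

Mismatches (1-based): site 6: C→T; site 7: A→G; site 11: C→T.

3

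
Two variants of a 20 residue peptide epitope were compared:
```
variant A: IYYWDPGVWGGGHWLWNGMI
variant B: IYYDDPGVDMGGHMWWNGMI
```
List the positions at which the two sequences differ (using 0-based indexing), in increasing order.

Differences at position 3 (W→D), position 8 (W→D), position 9 (G→M), position 13 (W→M), position 14 (L→W).

3, 8, 9, 13, 14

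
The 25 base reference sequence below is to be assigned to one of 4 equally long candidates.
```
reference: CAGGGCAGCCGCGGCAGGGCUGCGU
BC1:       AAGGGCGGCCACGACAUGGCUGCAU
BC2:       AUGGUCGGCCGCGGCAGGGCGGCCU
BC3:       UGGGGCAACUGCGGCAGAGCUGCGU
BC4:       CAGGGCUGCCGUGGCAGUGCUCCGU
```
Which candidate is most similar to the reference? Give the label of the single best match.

Hamming distances to reference — BC1: 6; BC2: 6; BC3: 5; BC4: 4.
Smallest is BC4 with 4 mismatches.

BC4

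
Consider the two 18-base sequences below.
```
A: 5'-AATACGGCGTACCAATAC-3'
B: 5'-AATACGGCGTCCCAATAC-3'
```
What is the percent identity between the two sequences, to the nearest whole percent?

94%

Mismatch at position 11 (1-based): 1 of 18.
Identical positions: 17/18 = 94.44% → 94%.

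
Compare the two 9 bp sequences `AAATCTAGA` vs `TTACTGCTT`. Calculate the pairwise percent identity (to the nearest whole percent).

Mismatches at positions 1, 2, 4, 5, 6, 7, 8, 9 (1-based): 8 of 9.
Identical positions: 1/9 = 11.11% → 11%.

11%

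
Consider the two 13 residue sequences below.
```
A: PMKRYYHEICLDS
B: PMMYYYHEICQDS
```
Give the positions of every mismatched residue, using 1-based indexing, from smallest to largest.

3, 4, 11

Differences at position 3 (K→M), position 4 (R→Y), position 11 (L→Q).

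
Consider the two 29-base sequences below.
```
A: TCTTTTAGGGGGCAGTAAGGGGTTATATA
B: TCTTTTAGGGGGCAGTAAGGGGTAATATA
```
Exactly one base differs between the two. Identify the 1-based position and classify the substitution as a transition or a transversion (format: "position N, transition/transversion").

position 24, transversion

The sequences differ only at position 24: T→A (pyrimidine→purine), a transversion.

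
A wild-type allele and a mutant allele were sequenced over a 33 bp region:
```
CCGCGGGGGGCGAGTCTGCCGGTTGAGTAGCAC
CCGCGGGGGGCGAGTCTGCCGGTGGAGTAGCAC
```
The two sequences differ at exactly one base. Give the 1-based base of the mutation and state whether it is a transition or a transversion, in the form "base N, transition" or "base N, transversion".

Base 24 changes T→G. T is a pyrimidine and G is a purine, so this is a transversion.

base 24, transversion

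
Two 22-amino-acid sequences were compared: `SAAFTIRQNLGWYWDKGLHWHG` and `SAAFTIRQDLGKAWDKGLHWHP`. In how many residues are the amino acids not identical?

4

Mismatches (1-based): residue 9: N→D; residue 12: W→K; residue 13: Y→A; residue 22: G→P.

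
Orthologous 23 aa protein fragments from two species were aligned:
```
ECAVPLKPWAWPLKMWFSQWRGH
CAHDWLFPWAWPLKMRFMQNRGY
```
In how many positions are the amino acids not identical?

10

Comparing position by position, 10 positions differ: 1 (E/C), 2 (C/A), 3 (A/H), 4 (V/D), 5 (P/W), 7 (K/F), 16 (W/R), 18 (S/M), 20 (W/N), 23 (H/Y).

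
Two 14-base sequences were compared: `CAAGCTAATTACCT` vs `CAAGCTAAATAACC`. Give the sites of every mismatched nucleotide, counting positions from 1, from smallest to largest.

9, 12, 14

Scanning 1-based: 9: T/A; 12: C/A; 14: T/C.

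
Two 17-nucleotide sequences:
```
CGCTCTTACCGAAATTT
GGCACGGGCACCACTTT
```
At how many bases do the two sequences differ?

Comparing position by position, 9 bases differ: 1 (C/G), 4 (T/A), 6 (T/G), 7 (T/G), 8 (A/G), 10 (C/A), 11 (G/C), 12 (A/C), 14 (A/C).

9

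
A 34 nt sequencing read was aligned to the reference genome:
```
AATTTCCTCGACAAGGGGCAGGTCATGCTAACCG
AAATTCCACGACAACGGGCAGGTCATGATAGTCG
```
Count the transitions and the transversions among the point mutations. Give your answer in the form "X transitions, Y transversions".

2 transitions, 4 transversions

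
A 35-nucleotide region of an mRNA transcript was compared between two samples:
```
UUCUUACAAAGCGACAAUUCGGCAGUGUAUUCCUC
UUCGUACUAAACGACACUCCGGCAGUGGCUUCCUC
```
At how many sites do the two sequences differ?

7

Comparing position by position, 7 sites differ: 4 (U/G), 8 (A/U), 11 (G/A), 17 (A/C), 19 (U/C), 28 (U/G), 29 (A/C).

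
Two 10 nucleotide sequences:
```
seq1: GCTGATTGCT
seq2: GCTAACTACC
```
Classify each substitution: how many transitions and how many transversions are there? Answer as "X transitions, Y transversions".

4 transitions, 0 transversions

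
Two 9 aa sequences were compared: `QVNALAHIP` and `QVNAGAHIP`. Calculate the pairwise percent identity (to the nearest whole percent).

89%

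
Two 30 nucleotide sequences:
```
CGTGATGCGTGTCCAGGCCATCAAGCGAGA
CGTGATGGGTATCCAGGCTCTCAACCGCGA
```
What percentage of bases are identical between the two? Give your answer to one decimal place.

Mismatches at positions 8, 11, 19, 20, 25, 28 (1-based): 6 of 30.
Identical positions: 24/30 = 80% → 80.0%.

80.0%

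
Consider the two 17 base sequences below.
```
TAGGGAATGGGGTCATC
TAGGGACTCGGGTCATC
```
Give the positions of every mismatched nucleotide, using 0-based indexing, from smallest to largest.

Scanning 0-based: 6: A/C; 8: G/C.

6, 8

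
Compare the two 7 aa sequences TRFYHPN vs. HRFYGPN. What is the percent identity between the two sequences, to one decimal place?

71.4%

Mismatches at positions 1, 5 (1-based): 2 of 7.
Identical positions: 5/7 = 71.43% → 71.4%.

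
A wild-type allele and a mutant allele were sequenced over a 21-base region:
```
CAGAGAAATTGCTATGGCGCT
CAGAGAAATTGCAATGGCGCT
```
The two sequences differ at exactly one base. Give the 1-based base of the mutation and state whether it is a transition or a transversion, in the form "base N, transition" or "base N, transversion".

The sequences differ only at base 13: T→A (pyrimidine→purine), a transversion.

base 13, transversion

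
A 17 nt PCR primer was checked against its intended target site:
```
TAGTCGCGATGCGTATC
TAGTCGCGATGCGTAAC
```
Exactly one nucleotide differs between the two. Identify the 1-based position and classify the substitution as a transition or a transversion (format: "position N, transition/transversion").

The sequences differ only at position 16: T→A (pyrimidine→purine), a transversion.

position 16, transversion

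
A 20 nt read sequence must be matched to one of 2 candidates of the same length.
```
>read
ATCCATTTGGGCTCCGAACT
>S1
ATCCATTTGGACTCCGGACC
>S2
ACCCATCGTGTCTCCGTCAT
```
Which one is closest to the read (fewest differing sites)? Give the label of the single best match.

Hamming distances to read — S1: 3; S2: 8.
Smallest is S1 with 3 mismatches.

S1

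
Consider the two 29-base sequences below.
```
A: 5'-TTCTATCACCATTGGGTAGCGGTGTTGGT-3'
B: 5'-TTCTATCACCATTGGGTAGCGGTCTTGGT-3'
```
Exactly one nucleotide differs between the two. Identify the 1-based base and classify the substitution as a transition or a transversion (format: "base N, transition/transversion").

Base 24 changes G→C. G is a purine and C is a pyrimidine, so this is a transversion.

base 24, transversion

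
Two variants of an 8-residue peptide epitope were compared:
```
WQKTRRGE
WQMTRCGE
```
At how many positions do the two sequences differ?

2

The sequences differ at positions 3, 6 (1-based) — 2 in total.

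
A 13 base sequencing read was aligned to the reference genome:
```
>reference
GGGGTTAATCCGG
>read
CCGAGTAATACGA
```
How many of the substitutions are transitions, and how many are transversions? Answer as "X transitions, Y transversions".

Mismatches (1-based):
site 1: G→C (purine→pyrimidine, transversion)
site 2: G→C (purine→pyrimidine, transversion)
site 4: G→A (purine→purine, transition)
site 5: T→G (pyrimidine→purine, transversion)
site 10: C→A (pyrimidine→purine, transversion)
site 13: G→A (purine→purine, transition)

2 transitions, 4 transversions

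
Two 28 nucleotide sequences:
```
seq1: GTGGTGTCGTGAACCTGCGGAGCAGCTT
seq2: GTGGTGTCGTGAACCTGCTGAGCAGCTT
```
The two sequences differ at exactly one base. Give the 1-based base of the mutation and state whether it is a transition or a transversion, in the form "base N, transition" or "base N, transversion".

base 19, transversion

Base 19 changes G→T. G is a purine and T is a pyrimidine, so this is a transversion.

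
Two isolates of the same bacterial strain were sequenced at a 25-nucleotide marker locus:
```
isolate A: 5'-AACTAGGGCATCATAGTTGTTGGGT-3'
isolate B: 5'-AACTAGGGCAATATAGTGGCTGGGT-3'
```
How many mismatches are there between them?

Mismatches (1-based): position 11: T→A; position 12: C→T; position 18: T→G; position 20: T→C.

4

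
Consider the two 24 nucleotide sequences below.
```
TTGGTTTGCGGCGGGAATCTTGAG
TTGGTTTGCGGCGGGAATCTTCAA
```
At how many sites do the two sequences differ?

2

The sequences differ at sites 22, 24 (1-based) — 2 in total.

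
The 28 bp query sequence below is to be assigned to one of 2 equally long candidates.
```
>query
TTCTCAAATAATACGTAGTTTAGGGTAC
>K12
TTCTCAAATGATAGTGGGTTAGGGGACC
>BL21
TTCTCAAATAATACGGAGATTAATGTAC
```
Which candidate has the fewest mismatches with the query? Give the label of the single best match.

BL21

K12 differs at 9 sites; BL21 differs at 4 sites. The closest is BL21.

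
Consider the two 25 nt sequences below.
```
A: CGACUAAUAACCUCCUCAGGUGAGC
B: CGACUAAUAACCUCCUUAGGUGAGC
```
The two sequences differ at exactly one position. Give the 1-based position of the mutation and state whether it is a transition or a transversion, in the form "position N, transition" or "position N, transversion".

The sequences differ only at position 17: C→U (pyrimidine→pyrimidine), a transition.

position 17, transition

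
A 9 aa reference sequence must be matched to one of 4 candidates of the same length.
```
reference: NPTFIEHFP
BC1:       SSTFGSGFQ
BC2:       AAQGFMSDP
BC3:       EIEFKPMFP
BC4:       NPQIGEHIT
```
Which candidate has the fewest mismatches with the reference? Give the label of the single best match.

BC4

BC1 differs at 6 residues; BC2 differs at 8 residues; BC3 differs at 6 residues; BC4 differs at 5 residues. The closest is BC4.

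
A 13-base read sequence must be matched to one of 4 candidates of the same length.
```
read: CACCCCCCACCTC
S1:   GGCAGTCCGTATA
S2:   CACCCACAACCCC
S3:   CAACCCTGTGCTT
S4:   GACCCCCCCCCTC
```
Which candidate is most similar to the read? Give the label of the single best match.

S4

S1 differs at 9 bases; S2 differs at 3 bases; S3 differs at 6 bases; S4 differs at 2 bases. The closest is S4.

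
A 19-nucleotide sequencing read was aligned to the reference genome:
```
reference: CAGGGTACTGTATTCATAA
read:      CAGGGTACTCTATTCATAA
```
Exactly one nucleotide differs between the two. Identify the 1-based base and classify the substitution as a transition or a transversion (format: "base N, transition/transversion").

Base 10 changes G→C. G is a purine and C is a pyrimidine, so this is a transversion.

base 10, transversion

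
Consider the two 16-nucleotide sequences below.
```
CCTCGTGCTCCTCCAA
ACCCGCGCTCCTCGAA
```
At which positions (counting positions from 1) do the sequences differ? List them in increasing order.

1, 3, 6, 14

Scanning 1-based: 1: C/A; 3: T/C; 6: T/C; 14: C/G.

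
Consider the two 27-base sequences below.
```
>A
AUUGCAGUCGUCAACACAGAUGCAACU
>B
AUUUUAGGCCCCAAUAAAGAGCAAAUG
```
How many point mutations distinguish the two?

Comparing position by position, 12 positions differ: 4 (G/U), 5 (C/U), 8 (U/G), 10 (G/C), 11 (U/C), 15 (C/U), 17 (C/A), 21 (U/G), 22 (G/C), 23 (C/A), 26 (C/U), 27 (U/G).

12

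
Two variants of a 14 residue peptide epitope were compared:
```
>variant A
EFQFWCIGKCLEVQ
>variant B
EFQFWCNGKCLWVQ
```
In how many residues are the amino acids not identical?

2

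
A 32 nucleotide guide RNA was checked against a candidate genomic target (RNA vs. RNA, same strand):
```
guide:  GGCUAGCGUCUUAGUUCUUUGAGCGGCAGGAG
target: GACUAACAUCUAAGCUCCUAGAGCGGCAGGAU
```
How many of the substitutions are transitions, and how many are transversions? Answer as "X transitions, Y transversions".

5 transitions, 3 transversions

Transitions (purine↔purine or pyrimidine↔pyrimidine): 2 G→A, 6 G→A, 8 G→A, 15 U→C, 18 U→C.
Transversions (purine↔pyrimidine): 12 U→A, 20 U→A, 32 G→U.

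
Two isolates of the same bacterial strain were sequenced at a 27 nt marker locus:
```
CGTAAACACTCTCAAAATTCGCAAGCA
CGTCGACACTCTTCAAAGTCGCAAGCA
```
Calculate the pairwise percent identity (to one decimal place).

Mismatches at positions 4, 5, 13, 14, 18 (1-based): 5 of 27.
Identical positions: 22/27 = 81.48% → 81.5%.

81.5%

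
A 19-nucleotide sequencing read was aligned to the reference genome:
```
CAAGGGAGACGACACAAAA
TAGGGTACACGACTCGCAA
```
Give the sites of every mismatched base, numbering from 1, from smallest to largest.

Scanning 1-based: 1: C/T; 3: A/G; 6: G/T; 8: G/C; 14: A/T; 16: A/G; 17: A/C.

1, 3, 6, 8, 14, 16, 17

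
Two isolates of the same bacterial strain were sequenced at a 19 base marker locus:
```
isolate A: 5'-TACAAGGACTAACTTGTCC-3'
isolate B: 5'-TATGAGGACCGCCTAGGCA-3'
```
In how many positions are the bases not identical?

8

Comparing position by position, 8 positions differ: 3 (C/T), 4 (A/G), 10 (T/C), 11 (A/G), 12 (A/C), 15 (T/A), 17 (T/G), 19 (C/A).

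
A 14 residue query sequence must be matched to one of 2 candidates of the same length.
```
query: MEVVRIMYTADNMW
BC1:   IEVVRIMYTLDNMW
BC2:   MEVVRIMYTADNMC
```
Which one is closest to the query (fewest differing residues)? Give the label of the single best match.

BC2

BC1 differs at 2 residues; BC2 differs at 1 residue. The closest is BC2.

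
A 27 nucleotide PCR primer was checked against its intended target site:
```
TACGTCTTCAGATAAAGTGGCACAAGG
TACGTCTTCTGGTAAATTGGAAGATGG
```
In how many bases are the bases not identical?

6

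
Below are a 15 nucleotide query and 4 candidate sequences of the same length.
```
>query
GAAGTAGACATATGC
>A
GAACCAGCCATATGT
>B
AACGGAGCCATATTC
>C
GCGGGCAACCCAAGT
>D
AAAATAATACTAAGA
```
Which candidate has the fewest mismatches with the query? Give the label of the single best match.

A differs at 4 sites; B differs at 5 sites; C differs at 9 sites; D differs at 8 sites. The closest is A.

A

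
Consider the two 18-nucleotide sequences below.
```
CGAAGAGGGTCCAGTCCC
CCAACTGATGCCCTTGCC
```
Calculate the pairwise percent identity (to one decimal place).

50.0%

9 positions differ (2, 5, 6, 8, 9, 10, 13, 14, 16), so 9 of 18 match: 9/18 = 50%.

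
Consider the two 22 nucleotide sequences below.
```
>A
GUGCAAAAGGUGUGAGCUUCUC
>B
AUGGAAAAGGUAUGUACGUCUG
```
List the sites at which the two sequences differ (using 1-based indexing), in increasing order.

1, 4, 12, 15, 16, 18, 22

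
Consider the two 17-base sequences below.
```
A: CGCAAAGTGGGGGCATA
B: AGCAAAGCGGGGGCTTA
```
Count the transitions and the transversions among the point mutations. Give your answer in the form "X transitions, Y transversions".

1 transition, 2 transversions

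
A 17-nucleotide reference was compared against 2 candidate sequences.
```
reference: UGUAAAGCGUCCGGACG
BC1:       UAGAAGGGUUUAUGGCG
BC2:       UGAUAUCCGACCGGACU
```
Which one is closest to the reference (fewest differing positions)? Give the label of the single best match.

BC2

BC1 differs at 9 positions; BC2 differs at 6 positions. The closest is BC2.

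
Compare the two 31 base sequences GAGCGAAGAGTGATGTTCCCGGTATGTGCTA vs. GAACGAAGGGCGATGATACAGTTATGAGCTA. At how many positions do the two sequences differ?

8

Comparing position by position, 8 positions differ: 3 (G/A), 9 (A/G), 11 (T/C), 16 (T/A), 18 (C/A), 20 (C/A), 22 (G/T), 27 (T/A).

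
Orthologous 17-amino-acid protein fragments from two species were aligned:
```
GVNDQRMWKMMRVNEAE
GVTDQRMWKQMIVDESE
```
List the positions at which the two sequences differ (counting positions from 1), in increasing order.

Scanning 1-based: 3: N/T; 10: M/Q; 12: R/I; 14: N/D; 16: A/S.

3, 10, 12, 14, 16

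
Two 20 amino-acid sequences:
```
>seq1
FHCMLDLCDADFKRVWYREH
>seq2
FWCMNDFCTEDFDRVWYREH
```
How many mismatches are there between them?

The sequences differ at residues 2, 5, 7, 9, 10, 13 (1-based) — 6 in total.

6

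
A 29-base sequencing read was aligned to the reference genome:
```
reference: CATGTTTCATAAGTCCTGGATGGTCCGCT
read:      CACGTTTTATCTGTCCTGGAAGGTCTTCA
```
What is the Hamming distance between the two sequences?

The sequences differ at positions 3, 8, 11, 12, 21, 26, 27, 29 (1-based) — 8 in total.

8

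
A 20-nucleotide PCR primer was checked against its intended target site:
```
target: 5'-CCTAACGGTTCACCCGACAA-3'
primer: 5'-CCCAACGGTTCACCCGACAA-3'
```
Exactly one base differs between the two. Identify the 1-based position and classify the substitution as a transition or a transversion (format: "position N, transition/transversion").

Position 3 changes T→C. T is a pyrimidine and C is a pyrimidine, so this is a transition.

position 3, transition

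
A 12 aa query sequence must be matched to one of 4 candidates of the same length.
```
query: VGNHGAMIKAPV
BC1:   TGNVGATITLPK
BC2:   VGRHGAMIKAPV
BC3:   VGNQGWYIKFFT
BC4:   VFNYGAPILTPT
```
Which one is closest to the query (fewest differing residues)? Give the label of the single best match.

Hamming distances to query — BC1: 6; BC2: 1; BC3: 6; BC4: 6.
Smallest is BC2 with 1 mismatch.

BC2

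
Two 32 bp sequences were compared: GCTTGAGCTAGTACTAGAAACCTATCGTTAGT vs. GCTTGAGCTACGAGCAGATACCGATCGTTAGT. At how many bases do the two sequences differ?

6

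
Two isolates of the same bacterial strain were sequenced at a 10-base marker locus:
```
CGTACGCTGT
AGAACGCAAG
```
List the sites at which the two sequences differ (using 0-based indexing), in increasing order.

0, 2, 7, 8, 9

Differences at site 0 (C→A), site 2 (T→A), site 7 (T→A), site 8 (G→A), site 9 (T→G).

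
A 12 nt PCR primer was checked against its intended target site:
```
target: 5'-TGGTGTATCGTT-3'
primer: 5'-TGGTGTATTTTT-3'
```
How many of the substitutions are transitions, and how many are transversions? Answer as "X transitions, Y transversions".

Mismatches (1-based):
site 9: C→T (pyrimidine→pyrimidine, transition)
site 10: G→T (purine→pyrimidine, transversion)

1 transition, 1 transversion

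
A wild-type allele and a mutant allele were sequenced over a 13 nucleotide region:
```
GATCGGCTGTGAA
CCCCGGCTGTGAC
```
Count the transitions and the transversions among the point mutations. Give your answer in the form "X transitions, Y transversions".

1 transition, 3 transversions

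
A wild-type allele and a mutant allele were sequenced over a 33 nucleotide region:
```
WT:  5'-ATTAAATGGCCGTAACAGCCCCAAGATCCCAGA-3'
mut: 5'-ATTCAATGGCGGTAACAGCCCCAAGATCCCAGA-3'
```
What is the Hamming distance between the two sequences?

The sequences differ at positions 4, 11 (1-based) — 2 in total.

2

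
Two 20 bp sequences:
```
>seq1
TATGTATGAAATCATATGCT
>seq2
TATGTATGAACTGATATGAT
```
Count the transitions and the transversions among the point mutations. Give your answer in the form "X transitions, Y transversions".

0 transitions, 3 transversions

Transitions (purine↔purine or pyrimidine↔pyrimidine): none.
Transversions (purine↔pyrimidine): 11 A→C, 13 C→G, 19 C→A.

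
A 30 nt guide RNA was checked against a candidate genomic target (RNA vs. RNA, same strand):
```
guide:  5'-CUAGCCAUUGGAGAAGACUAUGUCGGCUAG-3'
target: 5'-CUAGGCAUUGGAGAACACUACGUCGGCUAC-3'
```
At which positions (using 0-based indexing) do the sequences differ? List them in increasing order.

Differences at position 4 (C→G), position 15 (G→C), position 20 (U→C), position 29 (G→C).

4, 15, 20, 29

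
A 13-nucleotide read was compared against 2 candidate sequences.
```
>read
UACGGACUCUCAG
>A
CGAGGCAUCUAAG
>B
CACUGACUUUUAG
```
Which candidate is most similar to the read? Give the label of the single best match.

B

A differs at 6 positions; B differs at 4 positions. The closest is B.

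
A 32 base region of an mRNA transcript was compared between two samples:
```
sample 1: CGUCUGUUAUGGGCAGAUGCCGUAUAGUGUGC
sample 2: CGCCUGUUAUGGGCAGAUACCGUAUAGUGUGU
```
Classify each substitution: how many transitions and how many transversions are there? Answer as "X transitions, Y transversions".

Mismatches (1-based):
base 3: U→C (pyrimidine→pyrimidine, transition)
base 19: G→A (purine→purine, transition)
base 32: C→U (pyrimidine→pyrimidine, transition)

3 transitions, 0 transversions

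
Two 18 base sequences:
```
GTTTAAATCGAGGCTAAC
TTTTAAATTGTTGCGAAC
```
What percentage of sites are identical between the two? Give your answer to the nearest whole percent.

Mismatches at positions 1, 9, 11, 12, 15 (1-based): 5 of 18.
Identical positions: 13/18 = 72.22% → 72%.

72%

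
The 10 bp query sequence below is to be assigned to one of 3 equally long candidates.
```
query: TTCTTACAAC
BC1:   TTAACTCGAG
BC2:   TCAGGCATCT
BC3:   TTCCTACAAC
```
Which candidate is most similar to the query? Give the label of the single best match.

Hamming distances to query — BC1: 6; BC2: 9; BC3: 1.
Smallest is BC3 with 1 mismatch.

BC3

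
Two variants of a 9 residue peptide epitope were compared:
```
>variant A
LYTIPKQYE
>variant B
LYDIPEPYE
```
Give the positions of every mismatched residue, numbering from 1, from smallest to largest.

Scanning 1-based: 3: T/D; 6: K/E; 7: Q/P.

3, 6, 7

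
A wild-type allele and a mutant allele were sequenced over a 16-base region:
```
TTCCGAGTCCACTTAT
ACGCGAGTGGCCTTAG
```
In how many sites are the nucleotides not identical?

The sequences differ at sites 1, 2, 3, 9, 10, 11, 16 (1-based) — 7 in total.

7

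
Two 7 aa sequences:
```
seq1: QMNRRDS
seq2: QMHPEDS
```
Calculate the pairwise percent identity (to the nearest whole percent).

57%

3 positions differ (3, 4, 5), so 4 of 7 match: 4/7 = 57.14%.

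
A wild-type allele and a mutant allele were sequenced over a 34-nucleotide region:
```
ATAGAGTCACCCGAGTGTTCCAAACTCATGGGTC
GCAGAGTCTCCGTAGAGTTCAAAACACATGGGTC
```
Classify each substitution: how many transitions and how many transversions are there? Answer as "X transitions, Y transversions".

Transitions (purine↔purine or pyrimidine↔pyrimidine): 1 A→G, 2 T→C.
Transversions (purine↔pyrimidine): 9 A→T, 12 C→G, 13 G→T, 16 T→A, 21 C→A, 26 T→A.

2 transitions, 6 transversions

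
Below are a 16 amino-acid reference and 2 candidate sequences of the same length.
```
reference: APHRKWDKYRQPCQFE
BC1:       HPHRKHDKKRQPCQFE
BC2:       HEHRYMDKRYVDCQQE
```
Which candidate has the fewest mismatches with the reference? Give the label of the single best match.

BC1 differs at 3 positions; BC2 differs at 9 positions. The closest is BC1.

BC1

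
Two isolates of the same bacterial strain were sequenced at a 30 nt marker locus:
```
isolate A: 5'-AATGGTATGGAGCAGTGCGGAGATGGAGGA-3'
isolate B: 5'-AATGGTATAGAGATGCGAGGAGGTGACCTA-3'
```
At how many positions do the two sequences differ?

Comparing position by position, 10 positions differ: 9 (G/A), 13 (C/A), 14 (A/T), 16 (T/C), 18 (C/A), 23 (A/G), 26 (G/A), 27 (A/C), 28 (G/C), 29 (G/T).

10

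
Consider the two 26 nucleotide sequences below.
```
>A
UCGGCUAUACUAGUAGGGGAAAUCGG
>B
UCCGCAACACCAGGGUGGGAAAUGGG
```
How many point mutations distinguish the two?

Comparing position by position, 8 positions differ: 3 (G/C), 6 (U/A), 8 (U/C), 11 (U/C), 14 (U/G), 15 (A/G), 16 (G/U), 24 (C/G).

8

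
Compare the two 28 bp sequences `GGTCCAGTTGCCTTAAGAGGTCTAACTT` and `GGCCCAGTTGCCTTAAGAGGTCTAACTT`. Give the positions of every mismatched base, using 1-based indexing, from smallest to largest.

Scanning 1-based: 3: T/C.

3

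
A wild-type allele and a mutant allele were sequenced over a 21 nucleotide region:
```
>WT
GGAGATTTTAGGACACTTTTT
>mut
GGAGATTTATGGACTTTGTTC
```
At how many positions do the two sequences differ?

6

Mismatches (1-based): position 9: T→A; position 10: A→T; position 15: A→T; position 16: C→T; position 18: T→G; position 21: T→C.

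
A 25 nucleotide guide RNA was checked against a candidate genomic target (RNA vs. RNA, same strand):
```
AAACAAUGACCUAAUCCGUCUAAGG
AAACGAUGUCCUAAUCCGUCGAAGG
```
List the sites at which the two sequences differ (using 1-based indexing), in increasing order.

5, 9, 21

Differences at site 5 (A→G), site 9 (A→U), site 21 (U→G).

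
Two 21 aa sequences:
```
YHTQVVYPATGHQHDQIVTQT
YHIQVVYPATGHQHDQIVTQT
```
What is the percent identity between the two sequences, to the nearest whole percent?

Mismatch at position 3 (1-based): 1 of 21.
Identical positions: 20/21 = 95.24% → 95%.

95%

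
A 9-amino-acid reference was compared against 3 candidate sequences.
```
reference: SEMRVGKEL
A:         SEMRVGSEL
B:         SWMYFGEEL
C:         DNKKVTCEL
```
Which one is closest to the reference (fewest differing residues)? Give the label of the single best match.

Hamming distances to reference — A: 1; B: 4; C: 6.
Smallest is A with 1 mismatch.

A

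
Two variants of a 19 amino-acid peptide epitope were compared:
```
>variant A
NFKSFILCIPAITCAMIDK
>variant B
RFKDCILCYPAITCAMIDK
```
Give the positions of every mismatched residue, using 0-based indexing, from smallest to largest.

Scanning 0-based: 0: N/R; 3: S/D; 4: F/C; 8: I/Y.

0, 3, 4, 8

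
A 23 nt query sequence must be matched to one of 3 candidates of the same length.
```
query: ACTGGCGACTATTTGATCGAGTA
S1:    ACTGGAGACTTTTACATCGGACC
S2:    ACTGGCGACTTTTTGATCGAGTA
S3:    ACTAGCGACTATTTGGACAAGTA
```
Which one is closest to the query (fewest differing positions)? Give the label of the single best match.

S2

S1 differs at 8 positions; S2 differs at 1 position; S3 differs at 4 positions. The closest is S2.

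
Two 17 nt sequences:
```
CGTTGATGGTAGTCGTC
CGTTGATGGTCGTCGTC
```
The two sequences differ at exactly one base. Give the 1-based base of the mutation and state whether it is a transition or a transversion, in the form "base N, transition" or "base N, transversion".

base 11, transversion

The sequences differ only at base 11: A→C (purine→pyrimidine), a transversion.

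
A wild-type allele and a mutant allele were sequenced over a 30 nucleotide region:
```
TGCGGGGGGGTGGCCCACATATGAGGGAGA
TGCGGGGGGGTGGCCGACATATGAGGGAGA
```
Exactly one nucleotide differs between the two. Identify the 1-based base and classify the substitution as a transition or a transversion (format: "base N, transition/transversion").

base 16, transversion

Base 16 changes C→G. C is a pyrimidine and G is a purine, so this is a transversion.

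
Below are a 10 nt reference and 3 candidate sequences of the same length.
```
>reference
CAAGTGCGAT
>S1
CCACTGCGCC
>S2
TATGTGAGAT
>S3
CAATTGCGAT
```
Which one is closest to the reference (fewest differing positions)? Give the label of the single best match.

S3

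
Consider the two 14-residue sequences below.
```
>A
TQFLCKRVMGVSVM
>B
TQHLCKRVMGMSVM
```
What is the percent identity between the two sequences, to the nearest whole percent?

86%

2 positions differ (3, 11), so 12 of 14 match: 12/14 = 85.71%.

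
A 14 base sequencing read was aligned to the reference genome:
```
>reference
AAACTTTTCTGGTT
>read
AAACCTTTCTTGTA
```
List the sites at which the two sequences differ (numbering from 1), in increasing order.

Scanning 1-based: 5: T/C; 11: G/T; 14: T/A.

5, 11, 14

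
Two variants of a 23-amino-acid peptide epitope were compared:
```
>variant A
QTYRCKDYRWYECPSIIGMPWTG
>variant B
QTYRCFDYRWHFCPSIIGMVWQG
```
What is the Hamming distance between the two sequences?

5

Mismatches (1-based): residue 6: K→F; residue 11: Y→H; residue 12: E→F; residue 20: P→V; residue 22: T→Q.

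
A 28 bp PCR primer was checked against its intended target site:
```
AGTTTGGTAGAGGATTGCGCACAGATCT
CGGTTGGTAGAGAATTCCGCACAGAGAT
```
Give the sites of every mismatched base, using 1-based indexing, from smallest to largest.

Differences at site 1 (A→C), site 3 (T→G), site 13 (G→A), site 17 (G→C), site 26 (T→G), site 27 (C→A).

1, 3, 13, 17, 26, 27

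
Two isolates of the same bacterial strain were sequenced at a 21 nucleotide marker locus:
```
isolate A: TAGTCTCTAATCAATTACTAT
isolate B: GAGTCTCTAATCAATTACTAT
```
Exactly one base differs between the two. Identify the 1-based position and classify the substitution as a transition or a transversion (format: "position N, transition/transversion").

position 1, transversion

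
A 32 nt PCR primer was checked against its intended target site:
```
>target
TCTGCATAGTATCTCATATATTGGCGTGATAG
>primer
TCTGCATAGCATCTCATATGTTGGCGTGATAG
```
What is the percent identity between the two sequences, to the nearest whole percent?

94%

Mismatches at positions 10, 20 (1-based): 2 of 32.
Identical positions: 30/32 = 93.75% → 94%.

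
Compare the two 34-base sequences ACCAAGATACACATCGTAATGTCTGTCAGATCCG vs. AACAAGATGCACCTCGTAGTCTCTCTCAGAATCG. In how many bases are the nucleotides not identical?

The sequences differ at bases 2, 9, 13, 19, 21, 25, 31, 32 (1-based) — 8 in total.

8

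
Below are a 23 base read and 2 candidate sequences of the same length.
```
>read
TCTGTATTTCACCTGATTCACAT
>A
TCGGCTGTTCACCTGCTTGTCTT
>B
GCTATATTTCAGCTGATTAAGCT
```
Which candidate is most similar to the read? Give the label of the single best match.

B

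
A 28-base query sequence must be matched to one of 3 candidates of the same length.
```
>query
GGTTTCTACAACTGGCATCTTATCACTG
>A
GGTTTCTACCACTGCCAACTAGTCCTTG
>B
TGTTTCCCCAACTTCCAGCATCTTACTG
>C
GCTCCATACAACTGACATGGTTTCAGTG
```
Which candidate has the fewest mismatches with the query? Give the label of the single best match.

A differs at 7 bases; B differs at 9 bases; C differs at 9 bases. The closest is A.

A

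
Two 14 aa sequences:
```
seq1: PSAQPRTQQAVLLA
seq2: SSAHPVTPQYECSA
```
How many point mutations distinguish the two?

8

The sequences differ at positions 1, 4, 6, 8, 10, 11, 12, 13 (1-based) — 8 in total.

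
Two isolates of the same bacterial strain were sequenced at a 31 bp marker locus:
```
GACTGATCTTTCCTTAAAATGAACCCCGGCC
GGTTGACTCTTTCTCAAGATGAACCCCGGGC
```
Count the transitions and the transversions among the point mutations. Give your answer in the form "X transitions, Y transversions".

Mismatches (1-based):
position 2: A→G (purine→purine, transition)
position 3: C→T (pyrimidine→pyrimidine, transition)
position 7: T→C (pyrimidine→pyrimidine, transition)
position 8: C→T (pyrimidine→pyrimidine, transition)
position 9: T→C (pyrimidine→pyrimidine, transition)
position 12: C→T (pyrimidine→pyrimidine, transition)
position 15: T→C (pyrimidine→pyrimidine, transition)
position 18: A→G (purine→purine, transition)
position 30: C→G (pyrimidine→purine, transversion)

8 transitions, 1 transversion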